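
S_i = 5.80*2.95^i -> [5.8, 17.11, 50.47, 148.9, 439.25]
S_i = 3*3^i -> [3, 9, 27, 81, 243]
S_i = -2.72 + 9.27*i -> [-2.72, 6.55, 15.82, 25.09, 34.36]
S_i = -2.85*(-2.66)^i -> [-2.85, 7.58, -20.17, 53.64, -142.68]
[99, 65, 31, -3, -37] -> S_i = 99 + -34*i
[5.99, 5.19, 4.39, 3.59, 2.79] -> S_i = 5.99 + -0.80*i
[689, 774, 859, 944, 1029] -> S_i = 689 + 85*i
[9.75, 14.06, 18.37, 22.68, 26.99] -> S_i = 9.75 + 4.31*i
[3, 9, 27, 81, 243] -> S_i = 3*3^i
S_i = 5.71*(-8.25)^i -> [5.71, -47.11, 388.64, -3206.25, 26451.6]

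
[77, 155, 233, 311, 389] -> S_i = 77 + 78*i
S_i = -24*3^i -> [-24, -72, -216, -648, -1944]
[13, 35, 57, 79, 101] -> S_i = 13 + 22*i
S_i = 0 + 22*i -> [0, 22, 44, 66, 88]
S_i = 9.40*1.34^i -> [9.4, 12.6, 16.88, 22.62, 30.31]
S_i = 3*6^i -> [3, 18, 108, 648, 3888]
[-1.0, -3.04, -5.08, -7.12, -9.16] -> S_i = -1.00 + -2.04*i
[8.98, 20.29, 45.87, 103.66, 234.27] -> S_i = 8.98*2.26^i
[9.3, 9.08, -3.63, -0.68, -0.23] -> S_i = Random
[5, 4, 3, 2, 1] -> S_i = 5 + -1*i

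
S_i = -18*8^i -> [-18, -144, -1152, -9216, -73728]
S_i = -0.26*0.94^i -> [-0.26, -0.24, -0.23, -0.22, -0.2]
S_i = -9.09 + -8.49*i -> [-9.09, -17.58, -26.07, -34.56, -43.05]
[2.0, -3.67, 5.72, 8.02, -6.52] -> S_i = Random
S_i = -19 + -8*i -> [-19, -27, -35, -43, -51]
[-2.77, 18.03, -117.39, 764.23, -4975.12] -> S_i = -2.77*(-6.51)^i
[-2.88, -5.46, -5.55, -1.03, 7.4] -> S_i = Random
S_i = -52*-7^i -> [-52, 364, -2548, 17836, -124852]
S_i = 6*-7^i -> [6, -42, 294, -2058, 14406]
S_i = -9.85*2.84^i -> [-9.85, -27.97, -79.45, -225.63, -640.78]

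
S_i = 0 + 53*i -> [0, 53, 106, 159, 212]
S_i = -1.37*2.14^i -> [-1.37, -2.93, -6.27, -13.43, -28.73]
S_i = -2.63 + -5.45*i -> [-2.63, -8.08, -13.53, -18.98, -24.43]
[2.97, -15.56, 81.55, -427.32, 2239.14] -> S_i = 2.97*(-5.24)^i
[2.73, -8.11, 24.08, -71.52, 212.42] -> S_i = 2.73*(-2.97)^i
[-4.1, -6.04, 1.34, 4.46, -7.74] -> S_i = Random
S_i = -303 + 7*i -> [-303, -296, -289, -282, -275]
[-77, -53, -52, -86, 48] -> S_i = Random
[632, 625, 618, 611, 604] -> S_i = 632 + -7*i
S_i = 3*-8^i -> [3, -24, 192, -1536, 12288]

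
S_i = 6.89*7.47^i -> [6.89, 51.47, 384.47, 2871.98, 21453.67]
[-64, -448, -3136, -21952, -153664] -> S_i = -64*7^i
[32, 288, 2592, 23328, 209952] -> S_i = 32*9^i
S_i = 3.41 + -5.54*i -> [3.41, -2.13, -7.67, -13.21, -18.75]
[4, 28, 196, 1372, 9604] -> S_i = 4*7^i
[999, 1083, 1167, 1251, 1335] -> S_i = 999 + 84*i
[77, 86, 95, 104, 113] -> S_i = 77 + 9*i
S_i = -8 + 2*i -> [-8, -6, -4, -2, 0]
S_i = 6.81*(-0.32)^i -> [6.81, -2.18, 0.7, -0.22, 0.07]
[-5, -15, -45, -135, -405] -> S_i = -5*3^i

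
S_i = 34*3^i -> [34, 102, 306, 918, 2754]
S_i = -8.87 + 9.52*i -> [-8.87, 0.65, 10.17, 19.69, 29.21]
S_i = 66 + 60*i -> [66, 126, 186, 246, 306]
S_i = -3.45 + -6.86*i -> [-3.45, -10.31, -17.17, -24.03, -30.89]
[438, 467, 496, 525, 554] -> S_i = 438 + 29*i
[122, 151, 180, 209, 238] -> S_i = 122 + 29*i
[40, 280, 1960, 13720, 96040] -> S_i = 40*7^i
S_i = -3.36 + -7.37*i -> [-3.36, -10.73, -18.1, -25.47, -32.84]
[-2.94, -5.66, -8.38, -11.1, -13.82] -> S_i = -2.94 + -2.72*i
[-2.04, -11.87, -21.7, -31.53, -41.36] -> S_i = -2.04 + -9.83*i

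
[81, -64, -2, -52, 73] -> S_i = Random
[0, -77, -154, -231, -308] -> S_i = 0 + -77*i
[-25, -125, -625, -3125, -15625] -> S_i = -25*5^i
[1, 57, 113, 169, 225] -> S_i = 1 + 56*i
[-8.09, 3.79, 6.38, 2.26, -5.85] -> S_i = Random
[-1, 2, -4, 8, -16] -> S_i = -1*-2^i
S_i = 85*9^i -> [85, 765, 6885, 61965, 557685]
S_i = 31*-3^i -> [31, -93, 279, -837, 2511]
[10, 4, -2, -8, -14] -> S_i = 10 + -6*i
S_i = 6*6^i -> [6, 36, 216, 1296, 7776]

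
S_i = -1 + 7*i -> [-1, 6, 13, 20, 27]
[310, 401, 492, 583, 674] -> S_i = 310 + 91*i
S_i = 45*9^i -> [45, 405, 3645, 32805, 295245]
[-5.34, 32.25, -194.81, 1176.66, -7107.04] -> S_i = -5.34*(-6.04)^i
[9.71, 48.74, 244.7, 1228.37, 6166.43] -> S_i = 9.71*5.02^i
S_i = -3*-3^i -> [-3, 9, -27, 81, -243]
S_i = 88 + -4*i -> [88, 84, 80, 76, 72]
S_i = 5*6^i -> [5, 30, 180, 1080, 6480]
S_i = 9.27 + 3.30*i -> [9.27, 12.57, 15.87, 19.17, 22.47]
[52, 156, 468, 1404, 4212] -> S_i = 52*3^i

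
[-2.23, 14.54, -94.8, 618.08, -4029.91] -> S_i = -2.23*(-6.52)^i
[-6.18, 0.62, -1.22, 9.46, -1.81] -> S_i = Random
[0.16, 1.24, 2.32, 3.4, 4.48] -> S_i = 0.16 + 1.08*i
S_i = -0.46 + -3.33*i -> [-0.46, -3.79, -7.12, -10.45, -13.78]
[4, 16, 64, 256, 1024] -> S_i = 4*4^i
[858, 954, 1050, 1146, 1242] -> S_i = 858 + 96*i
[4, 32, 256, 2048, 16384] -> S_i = 4*8^i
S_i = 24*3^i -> [24, 72, 216, 648, 1944]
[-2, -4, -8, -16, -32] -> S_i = -2*2^i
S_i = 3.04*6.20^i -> [3.04, 18.85, 116.86, 724.52, 4492.01]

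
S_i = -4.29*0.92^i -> [-4.29, -3.95, -3.63, -3.34, -3.07]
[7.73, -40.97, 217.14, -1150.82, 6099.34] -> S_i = 7.73*(-5.30)^i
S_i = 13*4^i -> [13, 52, 208, 832, 3328]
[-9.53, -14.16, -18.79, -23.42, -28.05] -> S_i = -9.53 + -4.63*i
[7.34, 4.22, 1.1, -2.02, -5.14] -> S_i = 7.34 + -3.12*i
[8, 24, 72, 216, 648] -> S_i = 8*3^i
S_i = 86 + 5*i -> [86, 91, 96, 101, 106]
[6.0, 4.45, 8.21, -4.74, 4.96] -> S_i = Random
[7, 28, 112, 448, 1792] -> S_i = 7*4^i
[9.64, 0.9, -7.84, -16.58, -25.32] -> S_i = 9.64 + -8.74*i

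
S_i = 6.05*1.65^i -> [6.05, 9.98, 16.47, 27.18, 44.84]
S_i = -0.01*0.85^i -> [-0.01, -0.01, -0.01, -0.01, -0.01]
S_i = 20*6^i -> [20, 120, 720, 4320, 25920]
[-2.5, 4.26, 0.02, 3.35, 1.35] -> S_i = Random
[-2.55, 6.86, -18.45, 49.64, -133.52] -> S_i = -2.55*(-2.69)^i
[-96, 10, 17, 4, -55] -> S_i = Random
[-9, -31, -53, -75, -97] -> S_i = -9 + -22*i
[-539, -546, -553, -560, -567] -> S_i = -539 + -7*i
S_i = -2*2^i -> [-2, -4, -8, -16, -32]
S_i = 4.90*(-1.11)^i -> [4.9, -5.44, 6.04, -6.7, 7.44]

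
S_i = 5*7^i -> [5, 35, 245, 1715, 12005]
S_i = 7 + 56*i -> [7, 63, 119, 175, 231]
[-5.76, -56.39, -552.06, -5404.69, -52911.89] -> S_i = -5.76*9.79^i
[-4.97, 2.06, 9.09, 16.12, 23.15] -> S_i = -4.97 + 7.03*i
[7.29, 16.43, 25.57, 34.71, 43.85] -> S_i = 7.29 + 9.14*i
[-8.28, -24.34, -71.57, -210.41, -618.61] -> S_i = -8.28*2.94^i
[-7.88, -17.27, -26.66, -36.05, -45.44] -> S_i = -7.88 + -9.39*i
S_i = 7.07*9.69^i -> [7.07, 68.51, 663.85, 6432.66, 62332.5]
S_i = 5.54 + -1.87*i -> [5.54, 3.67, 1.8, -0.07, -1.94]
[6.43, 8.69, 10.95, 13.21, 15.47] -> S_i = 6.43 + 2.26*i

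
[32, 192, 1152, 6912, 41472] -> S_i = 32*6^i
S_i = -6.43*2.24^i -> [-6.43, -14.4, -32.26, -72.27, -161.88]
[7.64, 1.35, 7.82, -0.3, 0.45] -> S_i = Random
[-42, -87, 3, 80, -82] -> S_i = Random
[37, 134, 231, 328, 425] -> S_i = 37 + 97*i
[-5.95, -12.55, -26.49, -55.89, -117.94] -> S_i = -5.95*2.11^i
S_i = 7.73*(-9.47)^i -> [7.73, -73.2, 693.23, -6564.92, 62169.79]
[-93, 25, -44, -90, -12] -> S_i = Random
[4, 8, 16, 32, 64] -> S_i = 4*2^i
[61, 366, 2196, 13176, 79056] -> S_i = 61*6^i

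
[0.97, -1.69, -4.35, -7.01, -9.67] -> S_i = 0.97 + -2.66*i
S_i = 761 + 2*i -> [761, 763, 765, 767, 769]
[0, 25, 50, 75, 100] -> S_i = 0 + 25*i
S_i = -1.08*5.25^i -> [-1.08, -5.67, -29.77, -156.28, -820.47]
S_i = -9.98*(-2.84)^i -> [-9.98, 28.34, -80.49, 228.6, -649.24]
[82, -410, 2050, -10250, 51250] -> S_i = 82*-5^i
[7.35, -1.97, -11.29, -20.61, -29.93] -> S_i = 7.35 + -9.32*i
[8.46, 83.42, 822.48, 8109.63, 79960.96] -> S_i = 8.46*9.86^i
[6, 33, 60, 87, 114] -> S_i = 6 + 27*i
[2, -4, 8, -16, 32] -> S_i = 2*-2^i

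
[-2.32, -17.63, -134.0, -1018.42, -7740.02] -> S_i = -2.32*7.60^i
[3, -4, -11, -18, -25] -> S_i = 3 + -7*i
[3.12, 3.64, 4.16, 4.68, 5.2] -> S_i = 3.12 + 0.52*i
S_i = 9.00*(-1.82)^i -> [9.0, -16.38, 29.81, -54.26, 98.75]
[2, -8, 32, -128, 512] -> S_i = 2*-4^i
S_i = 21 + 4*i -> [21, 25, 29, 33, 37]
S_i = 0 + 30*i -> [0, 30, 60, 90, 120]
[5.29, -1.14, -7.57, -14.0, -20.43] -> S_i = 5.29 + -6.43*i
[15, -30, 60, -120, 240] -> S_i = 15*-2^i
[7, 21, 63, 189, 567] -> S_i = 7*3^i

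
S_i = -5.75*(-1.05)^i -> [-5.75, 6.04, -6.34, 6.66, -6.99]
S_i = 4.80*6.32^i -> [4.8, 30.34, 191.72, 1211.69, 7657.9]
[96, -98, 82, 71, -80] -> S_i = Random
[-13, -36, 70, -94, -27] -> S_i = Random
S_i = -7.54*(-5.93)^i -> [-7.54, 44.71, -265.14, 1572.3, -9323.74]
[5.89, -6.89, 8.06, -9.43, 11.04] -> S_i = 5.89*(-1.17)^i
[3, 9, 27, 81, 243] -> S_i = 3*3^i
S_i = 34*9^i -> [34, 306, 2754, 24786, 223074]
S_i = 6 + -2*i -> [6, 4, 2, 0, -2]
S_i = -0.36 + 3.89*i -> [-0.36, 3.53, 7.42, 11.31, 15.2]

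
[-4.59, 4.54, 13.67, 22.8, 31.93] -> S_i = -4.59 + 9.13*i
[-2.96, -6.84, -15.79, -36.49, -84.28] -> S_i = -2.96*2.31^i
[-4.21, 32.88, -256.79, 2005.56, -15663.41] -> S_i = -4.21*(-7.81)^i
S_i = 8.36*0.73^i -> [8.36, 6.1, 4.46, 3.25, 2.37]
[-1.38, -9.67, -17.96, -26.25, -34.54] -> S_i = -1.38 + -8.29*i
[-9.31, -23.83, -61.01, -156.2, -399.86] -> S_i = -9.31*2.56^i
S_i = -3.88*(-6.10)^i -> [-3.88, 23.67, -144.37, 880.69, -5372.19]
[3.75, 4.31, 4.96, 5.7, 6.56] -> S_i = 3.75*1.15^i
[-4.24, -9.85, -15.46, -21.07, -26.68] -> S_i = -4.24 + -5.61*i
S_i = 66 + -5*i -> [66, 61, 56, 51, 46]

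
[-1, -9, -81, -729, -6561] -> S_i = -1*9^i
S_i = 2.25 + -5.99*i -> [2.25, -3.74, -9.73, -15.72, -21.71]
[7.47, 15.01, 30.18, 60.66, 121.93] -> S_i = 7.47*2.01^i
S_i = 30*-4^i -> [30, -120, 480, -1920, 7680]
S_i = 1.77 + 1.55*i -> [1.77, 3.32, 4.87, 6.42, 7.97]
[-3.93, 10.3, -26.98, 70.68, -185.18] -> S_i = -3.93*(-2.62)^i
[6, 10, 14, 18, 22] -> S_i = 6 + 4*i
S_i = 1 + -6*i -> [1, -5, -11, -17, -23]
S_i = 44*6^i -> [44, 264, 1584, 9504, 57024]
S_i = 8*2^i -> [8, 16, 32, 64, 128]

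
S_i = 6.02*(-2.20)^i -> [6.02, -13.24, 29.14, -64.1, 141.02]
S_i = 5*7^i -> [5, 35, 245, 1715, 12005]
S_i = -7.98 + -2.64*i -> [-7.98, -10.62, -13.26, -15.9, -18.54]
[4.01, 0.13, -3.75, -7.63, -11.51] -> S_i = 4.01 + -3.88*i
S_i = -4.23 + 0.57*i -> [-4.23, -3.66, -3.09, -2.52, -1.95]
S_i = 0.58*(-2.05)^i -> [0.58, -1.19, 2.44, -5.0, 10.24]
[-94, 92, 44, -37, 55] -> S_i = Random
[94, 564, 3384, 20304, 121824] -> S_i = 94*6^i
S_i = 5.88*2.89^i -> [5.88, 16.99, 49.11, 141.93, 410.17]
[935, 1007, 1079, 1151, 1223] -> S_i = 935 + 72*i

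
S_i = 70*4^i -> [70, 280, 1120, 4480, 17920]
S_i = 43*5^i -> [43, 215, 1075, 5375, 26875]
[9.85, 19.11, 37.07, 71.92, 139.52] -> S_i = 9.85*1.94^i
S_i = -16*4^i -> [-16, -64, -256, -1024, -4096]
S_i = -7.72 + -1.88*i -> [-7.72, -9.6, -11.48, -13.36, -15.24]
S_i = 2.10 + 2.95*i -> [2.1, 5.05, 8.0, 10.95, 13.9]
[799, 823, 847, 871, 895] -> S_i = 799 + 24*i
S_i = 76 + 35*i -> [76, 111, 146, 181, 216]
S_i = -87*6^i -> [-87, -522, -3132, -18792, -112752]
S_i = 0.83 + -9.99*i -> [0.83, -9.16, -19.15, -29.14, -39.13]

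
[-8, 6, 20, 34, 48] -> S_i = -8 + 14*i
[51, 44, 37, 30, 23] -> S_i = 51 + -7*i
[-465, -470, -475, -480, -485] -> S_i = -465 + -5*i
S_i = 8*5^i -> [8, 40, 200, 1000, 5000]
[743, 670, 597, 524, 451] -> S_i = 743 + -73*i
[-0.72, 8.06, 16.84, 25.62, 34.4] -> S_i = -0.72 + 8.78*i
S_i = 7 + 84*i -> [7, 91, 175, 259, 343]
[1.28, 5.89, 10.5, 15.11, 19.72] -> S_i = 1.28 + 4.61*i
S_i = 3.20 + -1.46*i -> [3.2, 1.74, 0.28, -1.18, -2.64]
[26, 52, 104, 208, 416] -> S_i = 26*2^i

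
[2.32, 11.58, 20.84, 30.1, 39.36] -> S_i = 2.32 + 9.26*i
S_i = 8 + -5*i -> [8, 3, -2, -7, -12]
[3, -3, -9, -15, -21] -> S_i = 3 + -6*i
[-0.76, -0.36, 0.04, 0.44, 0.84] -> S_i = -0.76 + 0.40*i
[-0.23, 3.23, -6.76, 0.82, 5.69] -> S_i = Random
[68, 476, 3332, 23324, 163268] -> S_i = 68*7^i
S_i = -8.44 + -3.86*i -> [-8.44, -12.3, -16.16, -20.02, -23.88]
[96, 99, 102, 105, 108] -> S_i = 96 + 3*i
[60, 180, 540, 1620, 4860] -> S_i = 60*3^i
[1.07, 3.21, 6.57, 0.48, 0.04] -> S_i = Random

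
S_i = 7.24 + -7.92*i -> [7.24, -0.68, -8.6, -16.52, -24.44]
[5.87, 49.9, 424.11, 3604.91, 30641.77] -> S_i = 5.87*8.50^i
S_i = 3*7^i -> [3, 21, 147, 1029, 7203]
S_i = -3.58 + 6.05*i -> [-3.58, 2.47, 8.52, 14.57, 20.62]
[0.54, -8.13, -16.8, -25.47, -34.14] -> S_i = 0.54 + -8.67*i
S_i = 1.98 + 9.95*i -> [1.98, 11.93, 21.88, 31.83, 41.78]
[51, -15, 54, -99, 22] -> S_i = Random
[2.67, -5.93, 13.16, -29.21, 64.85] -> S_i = 2.67*(-2.22)^i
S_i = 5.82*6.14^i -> [5.82, 35.73, 219.41, 1347.19, 8271.73]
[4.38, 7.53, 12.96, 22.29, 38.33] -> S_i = 4.38*1.72^i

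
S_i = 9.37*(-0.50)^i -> [9.37, -4.68, 2.34, -1.17, 0.59]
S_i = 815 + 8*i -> [815, 823, 831, 839, 847]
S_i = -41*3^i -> [-41, -123, -369, -1107, -3321]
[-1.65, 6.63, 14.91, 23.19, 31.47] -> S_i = -1.65 + 8.28*i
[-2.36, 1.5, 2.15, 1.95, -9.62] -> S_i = Random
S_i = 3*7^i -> [3, 21, 147, 1029, 7203]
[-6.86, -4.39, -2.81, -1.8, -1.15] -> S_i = -6.86*0.64^i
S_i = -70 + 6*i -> [-70, -64, -58, -52, -46]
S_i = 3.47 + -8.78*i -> [3.47, -5.31, -14.09, -22.87, -31.65]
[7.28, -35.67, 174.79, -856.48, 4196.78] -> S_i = 7.28*(-4.90)^i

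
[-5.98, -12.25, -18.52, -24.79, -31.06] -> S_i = -5.98 + -6.27*i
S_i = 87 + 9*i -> [87, 96, 105, 114, 123]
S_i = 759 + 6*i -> [759, 765, 771, 777, 783]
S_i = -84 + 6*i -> [-84, -78, -72, -66, -60]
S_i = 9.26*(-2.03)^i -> [9.26, -18.8, 38.16, -77.46, 157.25]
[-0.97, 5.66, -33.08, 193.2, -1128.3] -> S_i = -0.97*(-5.84)^i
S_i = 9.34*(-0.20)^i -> [9.34, -1.87, 0.37, -0.07, 0.01]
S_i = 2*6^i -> [2, 12, 72, 432, 2592]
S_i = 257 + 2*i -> [257, 259, 261, 263, 265]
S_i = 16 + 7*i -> [16, 23, 30, 37, 44]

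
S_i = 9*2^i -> [9, 18, 36, 72, 144]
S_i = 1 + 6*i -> [1, 7, 13, 19, 25]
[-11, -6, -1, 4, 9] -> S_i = -11 + 5*i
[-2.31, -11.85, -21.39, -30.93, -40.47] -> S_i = -2.31 + -9.54*i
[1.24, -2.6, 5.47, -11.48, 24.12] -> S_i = 1.24*(-2.10)^i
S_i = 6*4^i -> [6, 24, 96, 384, 1536]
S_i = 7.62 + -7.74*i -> [7.62, -0.12, -7.86, -15.6, -23.34]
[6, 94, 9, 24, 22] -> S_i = Random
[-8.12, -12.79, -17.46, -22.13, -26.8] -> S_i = -8.12 + -4.67*i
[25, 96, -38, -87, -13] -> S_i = Random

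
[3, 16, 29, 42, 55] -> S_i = 3 + 13*i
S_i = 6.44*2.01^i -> [6.44, 12.94, 26.02, 52.3, 105.12]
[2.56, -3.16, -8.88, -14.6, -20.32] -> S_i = 2.56 + -5.72*i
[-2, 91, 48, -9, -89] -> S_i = Random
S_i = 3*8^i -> [3, 24, 192, 1536, 12288]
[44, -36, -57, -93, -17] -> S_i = Random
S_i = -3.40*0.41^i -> [-3.4, -1.39, -0.57, -0.23, -0.1]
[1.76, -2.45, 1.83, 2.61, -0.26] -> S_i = Random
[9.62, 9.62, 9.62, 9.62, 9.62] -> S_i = 9.62 + 0.00*i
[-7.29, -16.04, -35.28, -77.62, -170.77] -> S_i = -7.29*2.20^i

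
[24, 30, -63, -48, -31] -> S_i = Random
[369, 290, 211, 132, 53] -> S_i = 369 + -79*i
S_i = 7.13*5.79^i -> [7.13, 41.28, 239.03, 1383.97, 8013.16]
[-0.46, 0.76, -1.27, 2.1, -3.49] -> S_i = -0.46*(-1.66)^i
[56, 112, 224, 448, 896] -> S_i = 56*2^i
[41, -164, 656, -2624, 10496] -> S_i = 41*-4^i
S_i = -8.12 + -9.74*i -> [-8.12, -17.86, -27.6, -37.34, -47.08]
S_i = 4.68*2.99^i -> [4.68, 13.99, 41.84, 125.1, 374.05]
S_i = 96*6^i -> [96, 576, 3456, 20736, 124416]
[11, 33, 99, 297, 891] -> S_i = 11*3^i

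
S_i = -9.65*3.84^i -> [-9.65, -37.06, -142.3, -546.41, -2098.23]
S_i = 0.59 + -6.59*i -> [0.59, -6.0, -12.59, -19.18, -25.77]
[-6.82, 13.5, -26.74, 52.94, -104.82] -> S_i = -6.82*(-1.98)^i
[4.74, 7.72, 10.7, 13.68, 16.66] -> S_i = 4.74 + 2.98*i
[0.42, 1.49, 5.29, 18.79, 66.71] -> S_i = 0.42*3.55^i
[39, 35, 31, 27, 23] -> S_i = 39 + -4*i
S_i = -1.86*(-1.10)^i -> [-1.86, 2.05, -2.25, 2.48, -2.72]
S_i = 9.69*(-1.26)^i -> [9.69, -12.21, 15.38, -19.38, 24.42]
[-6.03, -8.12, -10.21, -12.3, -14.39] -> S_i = -6.03 + -2.09*i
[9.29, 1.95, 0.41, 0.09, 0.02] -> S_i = 9.29*0.21^i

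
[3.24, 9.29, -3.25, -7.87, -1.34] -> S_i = Random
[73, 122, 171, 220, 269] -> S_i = 73 + 49*i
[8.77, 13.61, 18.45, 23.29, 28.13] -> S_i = 8.77 + 4.84*i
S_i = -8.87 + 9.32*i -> [-8.87, 0.45, 9.77, 19.09, 28.41]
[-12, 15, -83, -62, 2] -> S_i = Random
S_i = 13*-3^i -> [13, -39, 117, -351, 1053]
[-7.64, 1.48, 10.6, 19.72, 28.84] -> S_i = -7.64 + 9.12*i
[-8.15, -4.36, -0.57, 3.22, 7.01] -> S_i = -8.15 + 3.79*i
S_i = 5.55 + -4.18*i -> [5.55, 1.37, -2.81, -6.99, -11.17]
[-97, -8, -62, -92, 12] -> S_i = Random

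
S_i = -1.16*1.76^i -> [-1.16, -2.04, -3.59, -6.32, -11.13]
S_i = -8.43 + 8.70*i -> [-8.43, 0.27, 8.97, 17.67, 26.37]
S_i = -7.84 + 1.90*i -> [-7.84, -5.94, -4.04, -2.14, -0.24]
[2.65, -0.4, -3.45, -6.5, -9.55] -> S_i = 2.65 + -3.05*i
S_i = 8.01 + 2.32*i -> [8.01, 10.33, 12.65, 14.97, 17.29]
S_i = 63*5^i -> [63, 315, 1575, 7875, 39375]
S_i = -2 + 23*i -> [-2, 21, 44, 67, 90]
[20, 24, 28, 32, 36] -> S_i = 20 + 4*i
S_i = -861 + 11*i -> [-861, -850, -839, -828, -817]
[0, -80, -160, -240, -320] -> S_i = 0 + -80*i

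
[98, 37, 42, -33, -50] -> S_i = Random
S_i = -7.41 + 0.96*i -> [-7.41, -6.45, -5.49, -4.53, -3.57]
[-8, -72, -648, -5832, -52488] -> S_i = -8*9^i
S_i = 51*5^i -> [51, 255, 1275, 6375, 31875]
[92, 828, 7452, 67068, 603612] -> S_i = 92*9^i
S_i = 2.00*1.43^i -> [2.0, 2.86, 4.09, 5.85, 8.36]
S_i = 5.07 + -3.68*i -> [5.07, 1.39, -2.29, -5.97, -9.65]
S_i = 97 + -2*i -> [97, 95, 93, 91, 89]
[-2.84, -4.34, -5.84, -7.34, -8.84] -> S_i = -2.84 + -1.50*i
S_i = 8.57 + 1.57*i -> [8.57, 10.14, 11.71, 13.28, 14.85]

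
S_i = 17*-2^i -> [17, -34, 68, -136, 272]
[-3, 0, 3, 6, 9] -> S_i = -3 + 3*i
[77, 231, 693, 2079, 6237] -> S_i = 77*3^i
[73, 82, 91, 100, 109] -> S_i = 73 + 9*i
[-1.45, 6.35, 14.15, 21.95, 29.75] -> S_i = -1.45 + 7.80*i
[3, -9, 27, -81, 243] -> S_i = 3*-3^i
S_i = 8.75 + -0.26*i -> [8.75, 8.49, 8.23, 7.97, 7.71]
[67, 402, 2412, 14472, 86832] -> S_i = 67*6^i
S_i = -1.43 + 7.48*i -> [-1.43, 6.05, 13.53, 21.01, 28.49]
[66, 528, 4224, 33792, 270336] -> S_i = 66*8^i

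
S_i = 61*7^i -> [61, 427, 2989, 20923, 146461]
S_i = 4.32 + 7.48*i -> [4.32, 11.8, 19.28, 26.76, 34.24]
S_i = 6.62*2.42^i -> [6.62, 16.02, 38.77, 93.82, 227.05]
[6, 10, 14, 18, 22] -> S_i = 6 + 4*i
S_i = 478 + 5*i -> [478, 483, 488, 493, 498]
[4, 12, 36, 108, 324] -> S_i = 4*3^i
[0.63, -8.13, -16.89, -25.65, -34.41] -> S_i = 0.63 + -8.76*i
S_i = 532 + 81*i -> [532, 613, 694, 775, 856]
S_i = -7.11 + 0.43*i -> [-7.11, -6.68, -6.25, -5.82, -5.39]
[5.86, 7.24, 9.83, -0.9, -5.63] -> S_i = Random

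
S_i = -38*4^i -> [-38, -152, -608, -2432, -9728]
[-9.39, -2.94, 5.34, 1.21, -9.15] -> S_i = Random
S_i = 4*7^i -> [4, 28, 196, 1372, 9604]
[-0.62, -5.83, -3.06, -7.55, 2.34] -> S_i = Random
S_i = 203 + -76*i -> [203, 127, 51, -25, -101]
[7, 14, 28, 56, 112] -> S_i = 7*2^i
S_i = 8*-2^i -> [8, -16, 32, -64, 128]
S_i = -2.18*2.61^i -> [-2.18, -5.69, -14.85, -38.76, -101.16]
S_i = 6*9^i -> [6, 54, 486, 4374, 39366]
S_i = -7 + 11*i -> [-7, 4, 15, 26, 37]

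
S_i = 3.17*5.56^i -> [3.17, 17.63, 98.0, 544.86, 3029.41]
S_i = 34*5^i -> [34, 170, 850, 4250, 21250]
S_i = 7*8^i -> [7, 56, 448, 3584, 28672]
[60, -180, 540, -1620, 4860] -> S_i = 60*-3^i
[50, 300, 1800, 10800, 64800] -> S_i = 50*6^i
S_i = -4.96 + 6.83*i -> [-4.96, 1.87, 8.7, 15.53, 22.36]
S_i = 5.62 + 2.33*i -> [5.62, 7.95, 10.28, 12.61, 14.94]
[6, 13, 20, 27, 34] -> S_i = 6 + 7*i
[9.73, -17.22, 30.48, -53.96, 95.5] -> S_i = 9.73*(-1.77)^i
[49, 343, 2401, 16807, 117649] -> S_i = 49*7^i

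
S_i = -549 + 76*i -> [-549, -473, -397, -321, -245]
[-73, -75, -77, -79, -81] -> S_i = -73 + -2*i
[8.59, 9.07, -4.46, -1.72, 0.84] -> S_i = Random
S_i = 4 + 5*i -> [4, 9, 14, 19, 24]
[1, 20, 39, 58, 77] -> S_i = 1 + 19*i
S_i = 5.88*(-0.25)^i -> [5.88, -1.47, 0.37, -0.09, 0.02]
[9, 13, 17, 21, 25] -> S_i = 9 + 4*i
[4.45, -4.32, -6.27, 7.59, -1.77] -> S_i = Random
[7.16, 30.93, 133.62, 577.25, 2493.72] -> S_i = 7.16*4.32^i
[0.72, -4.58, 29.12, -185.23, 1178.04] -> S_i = 0.72*(-6.36)^i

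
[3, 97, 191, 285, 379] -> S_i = 3 + 94*i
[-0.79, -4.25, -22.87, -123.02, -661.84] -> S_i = -0.79*5.38^i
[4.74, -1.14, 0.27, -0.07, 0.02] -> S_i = 4.74*(-0.24)^i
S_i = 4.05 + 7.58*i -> [4.05, 11.63, 19.21, 26.79, 34.37]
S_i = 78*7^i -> [78, 546, 3822, 26754, 187278]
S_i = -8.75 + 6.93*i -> [-8.75, -1.82, 5.11, 12.04, 18.97]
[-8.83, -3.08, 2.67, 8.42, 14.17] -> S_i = -8.83 + 5.75*i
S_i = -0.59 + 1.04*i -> [-0.59, 0.45, 1.49, 2.53, 3.57]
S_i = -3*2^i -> [-3, -6, -12, -24, -48]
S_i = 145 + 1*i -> [145, 146, 147, 148, 149]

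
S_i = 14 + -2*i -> [14, 12, 10, 8, 6]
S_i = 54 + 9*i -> [54, 63, 72, 81, 90]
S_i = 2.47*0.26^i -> [2.47, 0.64, 0.17, 0.04, 0.01]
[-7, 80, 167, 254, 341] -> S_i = -7 + 87*i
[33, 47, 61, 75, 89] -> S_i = 33 + 14*i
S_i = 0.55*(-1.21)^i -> [0.55, -0.67, 0.81, -0.97, 1.18]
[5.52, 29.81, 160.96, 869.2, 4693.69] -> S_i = 5.52*5.40^i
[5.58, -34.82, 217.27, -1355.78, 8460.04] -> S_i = 5.58*(-6.24)^i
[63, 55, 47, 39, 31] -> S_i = 63 + -8*i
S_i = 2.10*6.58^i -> [2.1, 13.82, 90.92, 598.27, 3936.61]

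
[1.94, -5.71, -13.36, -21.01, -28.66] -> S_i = 1.94 + -7.65*i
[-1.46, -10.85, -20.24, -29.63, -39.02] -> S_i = -1.46 + -9.39*i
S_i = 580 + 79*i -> [580, 659, 738, 817, 896]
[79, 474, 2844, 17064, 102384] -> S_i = 79*6^i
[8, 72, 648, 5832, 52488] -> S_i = 8*9^i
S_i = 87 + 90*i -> [87, 177, 267, 357, 447]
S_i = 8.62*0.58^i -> [8.62, 5.0, 2.9, 1.68, 0.98]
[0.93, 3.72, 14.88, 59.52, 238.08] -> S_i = 0.93*4.00^i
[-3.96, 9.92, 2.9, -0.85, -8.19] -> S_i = Random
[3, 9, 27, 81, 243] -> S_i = 3*3^i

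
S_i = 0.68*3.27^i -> [0.68, 2.22, 7.27, 23.78, 77.75]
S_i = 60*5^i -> [60, 300, 1500, 7500, 37500]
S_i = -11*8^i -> [-11, -88, -704, -5632, -45056]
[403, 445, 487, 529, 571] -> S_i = 403 + 42*i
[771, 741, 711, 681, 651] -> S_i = 771 + -30*i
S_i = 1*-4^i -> [1, -4, 16, -64, 256]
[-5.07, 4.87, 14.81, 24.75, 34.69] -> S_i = -5.07 + 9.94*i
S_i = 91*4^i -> [91, 364, 1456, 5824, 23296]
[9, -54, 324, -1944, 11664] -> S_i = 9*-6^i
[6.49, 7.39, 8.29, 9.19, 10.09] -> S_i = 6.49 + 0.90*i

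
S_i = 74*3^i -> [74, 222, 666, 1998, 5994]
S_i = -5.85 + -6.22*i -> [-5.85, -12.07, -18.29, -24.51, -30.73]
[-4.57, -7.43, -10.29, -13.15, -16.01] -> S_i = -4.57 + -2.86*i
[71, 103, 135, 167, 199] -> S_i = 71 + 32*i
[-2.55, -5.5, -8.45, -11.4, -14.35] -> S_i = -2.55 + -2.95*i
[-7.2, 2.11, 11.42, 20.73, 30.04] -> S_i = -7.20 + 9.31*i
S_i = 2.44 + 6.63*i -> [2.44, 9.07, 15.7, 22.33, 28.96]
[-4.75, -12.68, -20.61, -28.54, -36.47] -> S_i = -4.75 + -7.93*i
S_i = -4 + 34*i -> [-4, 30, 64, 98, 132]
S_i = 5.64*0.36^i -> [5.64, 2.03, 0.73, 0.26, 0.09]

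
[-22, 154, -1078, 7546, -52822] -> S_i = -22*-7^i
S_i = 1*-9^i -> [1, -9, 81, -729, 6561]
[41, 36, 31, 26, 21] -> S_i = 41 + -5*i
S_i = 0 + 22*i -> [0, 22, 44, 66, 88]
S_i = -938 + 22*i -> [-938, -916, -894, -872, -850]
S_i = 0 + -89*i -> [0, -89, -178, -267, -356]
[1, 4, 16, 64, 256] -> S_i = 1*4^i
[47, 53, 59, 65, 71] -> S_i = 47 + 6*i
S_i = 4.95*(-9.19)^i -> [4.95, -45.49, 418.06, -3841.95, 35307.52]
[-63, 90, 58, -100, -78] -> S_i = Random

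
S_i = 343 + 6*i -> [343, 349, 355, 361, 367]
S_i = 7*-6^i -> [7, -42, 252, -1512, 9072]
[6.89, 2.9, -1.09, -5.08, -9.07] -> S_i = 6.89 + -3.99*i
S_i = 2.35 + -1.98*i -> [2.35, 0.37, -1.61, -3.59, -5.57]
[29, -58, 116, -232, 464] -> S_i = 29*-2^i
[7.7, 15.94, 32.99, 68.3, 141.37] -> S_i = 7.70*2.07^i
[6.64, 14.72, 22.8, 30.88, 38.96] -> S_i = 6.64 + 8.08*i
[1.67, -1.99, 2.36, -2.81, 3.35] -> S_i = 1.67*(-1.19)^i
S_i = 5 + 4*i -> [5, 9, 13, 17, 21]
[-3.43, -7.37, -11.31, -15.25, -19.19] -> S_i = -3.43 + -3.94*i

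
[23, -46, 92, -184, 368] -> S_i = 23*-2^i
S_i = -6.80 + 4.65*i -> [-6.8, -2.15, 2.5, 7.15, 11.8]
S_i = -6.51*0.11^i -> [-6.51, -0.72, -0.08, -0.01, -0.0]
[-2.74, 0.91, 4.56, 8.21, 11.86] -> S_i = -2.74 + 3.65*i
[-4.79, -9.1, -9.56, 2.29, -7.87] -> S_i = Random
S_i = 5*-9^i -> [5, -45, 405, -3645, 32805]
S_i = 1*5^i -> [1, 5, 25, 125, 625]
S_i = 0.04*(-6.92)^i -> [0.04, -0.28, 1.92, -13.25, 91.72]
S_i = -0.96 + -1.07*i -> [-0.96, -2.03, -3.1, -4.17, -5.24]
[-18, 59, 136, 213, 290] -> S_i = -18 + 77*i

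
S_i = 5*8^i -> [5, 40, 320, 2560, 20480]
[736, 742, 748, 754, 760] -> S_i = 736 + 6*i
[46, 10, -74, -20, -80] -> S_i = Random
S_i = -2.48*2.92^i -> [-2.48, -7.24, -21.15, -61.74, -180.29]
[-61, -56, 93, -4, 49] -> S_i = Random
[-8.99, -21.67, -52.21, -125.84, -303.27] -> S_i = -8.99*2.41^i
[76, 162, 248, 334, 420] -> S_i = 76 + 86*i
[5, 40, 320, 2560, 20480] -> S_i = 5*8^i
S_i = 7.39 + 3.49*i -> [7.39, 10.88, 14.37, 17.86, 21.35]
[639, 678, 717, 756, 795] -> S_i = 639 + 39*i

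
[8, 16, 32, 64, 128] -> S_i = 8*2^i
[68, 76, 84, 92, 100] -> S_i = 68 + 8*i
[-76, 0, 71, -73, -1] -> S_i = Random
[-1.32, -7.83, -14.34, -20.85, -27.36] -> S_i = -1.32 + -6.51*i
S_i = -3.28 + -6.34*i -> [-3.28, -9.62, -15.96, -22.3, -28.64]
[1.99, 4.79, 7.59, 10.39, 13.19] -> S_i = 1.99 + 2.80*i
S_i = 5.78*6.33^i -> [5.78, 36.59, 231.6, 1466.02, 9279.89]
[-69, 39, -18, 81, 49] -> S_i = Random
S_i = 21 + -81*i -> [21, -60, -141, -222, -303]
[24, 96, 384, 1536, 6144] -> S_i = 24*4^i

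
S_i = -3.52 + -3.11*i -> [-3.52, -6.63, -9.74, -12.85, -15.96]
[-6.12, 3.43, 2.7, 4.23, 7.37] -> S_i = Random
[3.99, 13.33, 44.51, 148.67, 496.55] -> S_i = 3.99*3.34^i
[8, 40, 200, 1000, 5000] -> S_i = 8*5^i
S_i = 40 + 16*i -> [40, 56, 72, 88, 104]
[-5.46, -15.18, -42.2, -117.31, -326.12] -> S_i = -5.46*2.78^i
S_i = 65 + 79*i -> [65, 144, 223, 302, 381]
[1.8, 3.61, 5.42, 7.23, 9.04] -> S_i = 1.80 + 1.81*i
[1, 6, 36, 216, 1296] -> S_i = 1*6^i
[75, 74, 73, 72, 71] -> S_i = 75 + -1*i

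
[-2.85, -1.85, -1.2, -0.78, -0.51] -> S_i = -2.85*0.65^i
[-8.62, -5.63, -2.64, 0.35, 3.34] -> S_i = -8.62 + 2.99*i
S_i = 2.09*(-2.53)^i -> [2.09, -5.29, 13.38, -33.85, 85.63]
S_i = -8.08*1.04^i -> [-8.08, -8.4, -8.74, -9.09, -9.45]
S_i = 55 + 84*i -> [55, 139, 223, 307, 391]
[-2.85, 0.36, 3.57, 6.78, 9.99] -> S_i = -2.85 + 3.21*i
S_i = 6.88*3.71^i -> [6.88, 25.52, 94.7, 351.33, 1303.42]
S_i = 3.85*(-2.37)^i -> [3.85, -9.12, 21.63, -51.25, 121.47]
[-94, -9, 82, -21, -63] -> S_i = Random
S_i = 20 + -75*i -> [20, -55, -130, -205, -280]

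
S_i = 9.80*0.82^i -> [9.8, 8.04, 6.59, 5.4, 4.43]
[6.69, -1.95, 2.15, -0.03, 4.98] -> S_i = Random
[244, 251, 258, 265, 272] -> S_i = 244 + 7*i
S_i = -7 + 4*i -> [-7, -3, 1, 5, 9]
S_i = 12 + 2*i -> [12, 14, 16, 18, 20]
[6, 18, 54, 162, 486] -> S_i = 6*3^i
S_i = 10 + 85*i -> [10, 95, 180, 265, 350]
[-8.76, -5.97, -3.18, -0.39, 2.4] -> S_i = -8.76 + 2.79*i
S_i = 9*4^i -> [9, 36, 144, 576, 2304]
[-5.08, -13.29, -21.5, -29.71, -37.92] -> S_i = -5.08 + -8.21*i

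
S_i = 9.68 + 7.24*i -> [9.68, 16.92, 24.16, 31.4, 38.64]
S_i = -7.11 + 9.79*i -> [-7.11, 2.68, 12.47, 22.26, 32.05]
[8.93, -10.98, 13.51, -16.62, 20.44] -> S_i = 8.93*(-1.23)^i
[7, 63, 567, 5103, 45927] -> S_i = 7*9^i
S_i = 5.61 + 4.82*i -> [5.61, 10.43, 15.25, 20.07, 24.89]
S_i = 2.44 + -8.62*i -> [2.44, -6.18, -14.8, -23.42, -32.04]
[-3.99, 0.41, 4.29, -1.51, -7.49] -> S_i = Random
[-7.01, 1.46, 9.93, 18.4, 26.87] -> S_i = -7.01 + 8.47*i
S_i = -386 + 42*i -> [-386, -344, -302, -260, -218]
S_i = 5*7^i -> [5, 35, 245, 1715, 12005]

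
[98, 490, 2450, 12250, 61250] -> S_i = 98*5^i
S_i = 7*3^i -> [7, 21, 63, 189, 567]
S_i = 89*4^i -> [89, 356, 1424, 5696, 22784]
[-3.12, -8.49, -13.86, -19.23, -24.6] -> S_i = -3.12 + -5.37*i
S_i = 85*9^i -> [85, 765, 6885, 61965, 557685]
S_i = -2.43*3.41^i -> [-2.43, -8.29, -28.26, -96.35, -328.57]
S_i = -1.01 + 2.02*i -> [-1.01, 1.01, 3.03, 5.05, 7.07]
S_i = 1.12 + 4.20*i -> [1.12, 5.32, 9.52, 13.72, 17.92]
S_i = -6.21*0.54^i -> [-6.21, -3.35, -1.81, -0.98, -0.53]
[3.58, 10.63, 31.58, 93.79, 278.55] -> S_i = 3.58*2.97^i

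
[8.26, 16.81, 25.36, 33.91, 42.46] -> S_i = 8.26 + 8.55*i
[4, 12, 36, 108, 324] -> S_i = 4*3^i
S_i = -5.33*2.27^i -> [-5.33, -12.1, -27.46, -62.35, -141.52]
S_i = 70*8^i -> [70, 560, 4480, 35840, 286720]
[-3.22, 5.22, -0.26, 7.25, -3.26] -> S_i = Random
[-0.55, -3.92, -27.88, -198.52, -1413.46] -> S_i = -0.55*7.12^i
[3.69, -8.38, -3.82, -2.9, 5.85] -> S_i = Random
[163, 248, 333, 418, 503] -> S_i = 163 + 85*i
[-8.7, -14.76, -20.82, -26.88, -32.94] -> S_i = -8.70 + -6.06*i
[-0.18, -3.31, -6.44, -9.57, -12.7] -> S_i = -0.18 + -3.13*i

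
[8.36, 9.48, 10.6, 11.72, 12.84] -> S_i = 8.36 + 1.12*i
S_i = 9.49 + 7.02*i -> [9.49, 16.51, 23.53, 30.55, 37.57]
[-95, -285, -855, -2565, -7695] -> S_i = -95*3^i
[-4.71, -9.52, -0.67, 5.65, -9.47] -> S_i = Random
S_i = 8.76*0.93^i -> [8.76, 8.15, 7.58, 7.05, 6.55]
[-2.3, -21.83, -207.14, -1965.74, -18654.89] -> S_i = -2.30*9.49^i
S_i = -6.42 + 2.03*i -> [-6.42, -4.39, -2.36, -0.33, 1.7]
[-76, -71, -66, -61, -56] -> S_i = -76 + 5*i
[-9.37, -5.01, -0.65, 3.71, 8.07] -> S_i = -9.37 + 4.36*i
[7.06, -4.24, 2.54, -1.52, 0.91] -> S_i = 7.06*(-0.60)^i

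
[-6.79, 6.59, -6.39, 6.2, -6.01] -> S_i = -6.79*(-0.97)^i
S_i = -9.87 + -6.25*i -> [-9.87, -16.12, -22.37, -28.62, -34.87]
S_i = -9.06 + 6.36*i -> [-9.06, -2.7, 3.66, 10.02, 16.38]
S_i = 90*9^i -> [90, 810, 7290, 65610, 590490]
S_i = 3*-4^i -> [3, -12, 48, -192, 768]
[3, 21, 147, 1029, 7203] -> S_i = 3*7^i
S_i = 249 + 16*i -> [249, 265, 281, 297, 313]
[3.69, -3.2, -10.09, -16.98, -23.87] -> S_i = 3.69 + -6.89*i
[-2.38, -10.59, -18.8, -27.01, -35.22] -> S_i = -2.38 + -8.21*i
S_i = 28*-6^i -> [28, -168, 1008, -6048, 36288]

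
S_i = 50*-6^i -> [50, -300, 1800, -10800, 64800]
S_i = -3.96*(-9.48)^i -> [-3.96, 37.54, -355.89, 3373.81, -31983.69]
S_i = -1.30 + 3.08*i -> [-1.3, 1.78, 4.86, 7.94, 11.02]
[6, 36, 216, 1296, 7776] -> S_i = 6*6^i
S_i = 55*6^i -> [55, 330, 1980, 11880, 71280]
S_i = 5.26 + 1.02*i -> [5.26, 6.28, 7.3, 8.32, 9.34]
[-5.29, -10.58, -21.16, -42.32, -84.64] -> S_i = -5.29*2.00^i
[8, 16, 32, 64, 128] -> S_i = 8*2^i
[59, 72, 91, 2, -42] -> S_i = Random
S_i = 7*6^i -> [7, 42, 252, 1512, 9072]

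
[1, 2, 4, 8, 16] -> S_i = 1*2^i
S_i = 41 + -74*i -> [41, -33, -107, -181, -255]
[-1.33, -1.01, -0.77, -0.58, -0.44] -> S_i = -1.33*0.76^i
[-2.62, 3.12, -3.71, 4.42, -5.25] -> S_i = -2.62*(-1.19)^i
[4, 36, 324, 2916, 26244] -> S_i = 4*9^i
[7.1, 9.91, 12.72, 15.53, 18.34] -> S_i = 7.10 + 2.81*i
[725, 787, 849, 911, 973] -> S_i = 725 + 62*i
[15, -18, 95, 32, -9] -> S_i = Random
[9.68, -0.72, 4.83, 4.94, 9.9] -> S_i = Random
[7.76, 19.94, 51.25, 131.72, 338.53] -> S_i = 7.76*2.57^i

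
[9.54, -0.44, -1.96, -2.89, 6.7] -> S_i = Random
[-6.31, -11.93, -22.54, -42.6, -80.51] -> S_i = -6.31*1.89^i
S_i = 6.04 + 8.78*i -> [6.04, 14.82, 23.6, 32.38, 41.16]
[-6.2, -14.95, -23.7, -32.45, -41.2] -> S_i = -6.20 + -8.75*i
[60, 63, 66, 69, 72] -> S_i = 60 + 3*i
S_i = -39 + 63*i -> [-39, 24, 87, 150, 213]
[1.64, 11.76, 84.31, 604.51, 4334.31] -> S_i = 1.64*7.17^i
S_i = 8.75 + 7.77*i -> [8.75, 16.52, 24.29, 32.06, 39.83]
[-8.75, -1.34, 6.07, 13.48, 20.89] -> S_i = -8.75 + 7.41*i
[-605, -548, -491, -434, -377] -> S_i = -605 + 57*i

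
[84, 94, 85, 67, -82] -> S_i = Random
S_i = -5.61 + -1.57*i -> [-5.61, -7.18, -8.75, -10.32, -11.89]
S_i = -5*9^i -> [-5, -45, -405, -3645, -32805]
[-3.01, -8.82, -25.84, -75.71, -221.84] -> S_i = -3.01*2.93^i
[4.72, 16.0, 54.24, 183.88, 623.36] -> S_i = 4.72*3.39^i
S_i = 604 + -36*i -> [604, 568, 532, 496, 460]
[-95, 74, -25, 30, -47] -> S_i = Random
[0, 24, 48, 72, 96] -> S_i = 0 + 24*i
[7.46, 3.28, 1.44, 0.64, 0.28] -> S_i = 7.46*0.44^i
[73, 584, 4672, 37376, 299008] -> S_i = 73*8^i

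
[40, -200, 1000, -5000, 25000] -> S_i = 40*-5^i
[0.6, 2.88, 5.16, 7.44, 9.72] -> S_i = 0.60 + 2.28*i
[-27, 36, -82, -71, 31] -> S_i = Random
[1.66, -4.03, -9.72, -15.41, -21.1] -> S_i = 1.66 + -5.69*i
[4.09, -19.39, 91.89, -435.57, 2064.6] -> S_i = 4.09*(-4.74)^i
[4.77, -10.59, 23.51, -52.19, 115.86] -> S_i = 4.77*(-2.22)^i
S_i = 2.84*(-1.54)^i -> [2.84, -4.37, 6.74, -10.37, 15.97]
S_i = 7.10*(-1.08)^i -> [7.1, -7.67, 8.28, -8.94, 9.66]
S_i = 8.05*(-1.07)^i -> [8.05, -8.61, 9.22, -9.86, 10.55]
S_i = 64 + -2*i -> [64, 62, 60, 58, 56]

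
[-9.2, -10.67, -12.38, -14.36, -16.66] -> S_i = -9.20*1.16^i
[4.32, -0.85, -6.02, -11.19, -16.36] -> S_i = 4.32 + -5.17*i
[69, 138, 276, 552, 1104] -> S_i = 69*2^i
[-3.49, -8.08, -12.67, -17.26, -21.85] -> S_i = -3.49 + -4.59*i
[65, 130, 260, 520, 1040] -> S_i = 65*2^i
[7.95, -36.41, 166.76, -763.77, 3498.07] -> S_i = 7.95*(-4.58)^i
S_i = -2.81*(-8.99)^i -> [-2.81, 25.26, -227.1, 2041.67, -18354.61]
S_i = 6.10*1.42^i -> [6.1, 8.66, 12.3, 17.47, 24.8]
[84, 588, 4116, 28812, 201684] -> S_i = 84*7^i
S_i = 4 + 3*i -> [4, 7, 10, 13, 16]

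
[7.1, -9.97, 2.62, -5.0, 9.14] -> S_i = Random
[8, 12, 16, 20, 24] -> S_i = 8 + 4*i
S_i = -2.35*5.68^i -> [-2.35, -13.35, -75.82, -430.64, -2446.03]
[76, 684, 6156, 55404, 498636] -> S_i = 76*9^i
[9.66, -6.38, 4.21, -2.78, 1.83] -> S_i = 9.66*(-0.66)^i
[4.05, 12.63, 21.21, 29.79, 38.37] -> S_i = 4.05 + 8.58*i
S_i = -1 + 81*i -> [-1, 80, 161, 242, 323]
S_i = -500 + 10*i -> [-500, -490, -480, -470, -460]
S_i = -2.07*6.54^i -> [-2.07, -13.54, -88.54, -579.03, -3786.88]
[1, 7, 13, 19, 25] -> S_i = 1 + 6*i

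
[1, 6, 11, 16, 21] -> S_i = 1 + 5*i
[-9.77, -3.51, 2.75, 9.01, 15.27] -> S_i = -9.77 + 6.26*i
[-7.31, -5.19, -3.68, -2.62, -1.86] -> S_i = -7.31*0.71^i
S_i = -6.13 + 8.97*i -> [-6.13, 2.84, 11.81, 20.78, 29.75]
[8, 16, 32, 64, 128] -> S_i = 8*2^i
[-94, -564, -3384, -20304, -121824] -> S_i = -94*6^i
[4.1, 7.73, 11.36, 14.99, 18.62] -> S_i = 4.10 + 3.63*i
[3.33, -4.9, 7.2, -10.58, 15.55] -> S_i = 3.33*(-1.47)^i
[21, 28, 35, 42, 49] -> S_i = 21 + 7*i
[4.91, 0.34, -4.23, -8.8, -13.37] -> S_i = 4.91 + -4.57*i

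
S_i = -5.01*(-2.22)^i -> [-5.01, 11.12, -24.69, 54.81, -121.69]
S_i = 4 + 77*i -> [4, 81, 158, 235, 312]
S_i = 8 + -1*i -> [8, 7, 6, 5, 4]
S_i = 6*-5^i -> [6, -30, 150, -750, 3750]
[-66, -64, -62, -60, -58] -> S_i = -66 + 2*i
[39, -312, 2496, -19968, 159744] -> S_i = 39*-8^i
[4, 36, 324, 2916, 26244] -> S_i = 4*9^i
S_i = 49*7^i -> [49, 343, 2401, 16807, 117649]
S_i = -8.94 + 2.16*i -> [-8.94, -6.78, -4.62, -2.46, -0.3]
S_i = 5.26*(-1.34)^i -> [5.26, -7.05, 9.44, -12.66, 16.96]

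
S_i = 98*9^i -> [98, 882, 7938, 71442, 642978]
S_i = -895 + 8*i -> [-895, -887, -879, -871, -863]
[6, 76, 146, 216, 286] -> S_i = 6 + 70*i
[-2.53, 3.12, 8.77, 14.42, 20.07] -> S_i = -2.53 + 5.65*i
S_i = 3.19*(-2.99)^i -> [3.19, -9.54, 28.52, -85.27, 254.96]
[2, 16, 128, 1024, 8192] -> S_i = 2*8^i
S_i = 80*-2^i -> [80, -160, 320, -640, 1280]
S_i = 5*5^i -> [5, 25, 125, 625, 3125]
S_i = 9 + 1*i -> [9, 10, 11, 12, 13]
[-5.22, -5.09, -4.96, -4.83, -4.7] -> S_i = -5.22 + 0.13*i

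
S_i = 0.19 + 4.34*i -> [0.19, 4.53, 8.87, 13.21, 17.55]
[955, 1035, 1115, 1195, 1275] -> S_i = 955 + 80*i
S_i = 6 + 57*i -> [6, 63, 120, 177, 234]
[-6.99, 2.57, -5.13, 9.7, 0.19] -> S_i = Random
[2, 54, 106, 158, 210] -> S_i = 2 + 52*i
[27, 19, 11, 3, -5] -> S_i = 27 + -8*i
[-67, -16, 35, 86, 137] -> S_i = -67 + 51*i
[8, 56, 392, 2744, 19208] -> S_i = 8*7^i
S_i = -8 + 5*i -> [-8, -3, 2, 7, 12]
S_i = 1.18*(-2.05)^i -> [1.18, -2.42, 4.96, -10.17, 20.84]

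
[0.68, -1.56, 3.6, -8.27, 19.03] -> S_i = 0.68*(-2.30)^i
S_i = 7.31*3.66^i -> [7.31, 26.75, 97.92, 358.39, 1311.72]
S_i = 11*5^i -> [11, 55, 275, 1375, 6875]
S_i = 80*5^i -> [80, 400, 2000, 10000, 50000]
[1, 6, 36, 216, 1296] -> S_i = 1*6^i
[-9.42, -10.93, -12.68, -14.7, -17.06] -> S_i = -9.42*1.16^i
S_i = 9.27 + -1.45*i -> [9.27, 7.82, 6.37, 4.92, 3.47]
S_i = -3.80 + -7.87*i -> [-3.8, -11.67, -19.54, -27.41, -35.28]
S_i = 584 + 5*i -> [584, 589, 594, 599, 604]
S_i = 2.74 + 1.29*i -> [2.74, 4.03, 5.32, 6.61, 7.9]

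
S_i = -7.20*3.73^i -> [-7.2, -26.86, -100.17, -373.64, -1393.7]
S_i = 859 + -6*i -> [859, 853, 847, 841, 835]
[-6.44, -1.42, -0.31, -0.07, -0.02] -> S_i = -6.44*0.22^i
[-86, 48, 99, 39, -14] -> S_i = Random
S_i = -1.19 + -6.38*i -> [-1.19, -7.57, -13.95, -20.33, -26.71]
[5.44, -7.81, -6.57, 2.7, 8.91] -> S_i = Random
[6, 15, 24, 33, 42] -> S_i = 6 + 9*i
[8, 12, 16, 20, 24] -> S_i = 8 + 4*i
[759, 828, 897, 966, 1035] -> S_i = 759 + 69*i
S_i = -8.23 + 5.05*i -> [-8.23, -3.18, 1.87, 6.92, 11.97]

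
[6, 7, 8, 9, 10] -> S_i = 6 + 1*i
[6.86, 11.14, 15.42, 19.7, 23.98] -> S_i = 6.86 + 4.28*i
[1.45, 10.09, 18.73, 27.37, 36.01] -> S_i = 1.45 + 8.64*i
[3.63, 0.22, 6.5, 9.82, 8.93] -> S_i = Random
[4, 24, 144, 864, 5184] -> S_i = 4*6^i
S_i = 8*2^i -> [8, 16, 32, 64, 128]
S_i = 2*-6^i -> [2, -12, 72, -432, 2592]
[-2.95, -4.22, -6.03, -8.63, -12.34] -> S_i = -2.95*1.43^i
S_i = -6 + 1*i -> [-6, -5, -4, -3, -2]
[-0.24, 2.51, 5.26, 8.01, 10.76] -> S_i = -0.24 + 2.75*i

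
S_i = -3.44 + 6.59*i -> [-3.44, 3.15, 9.74, 16.33, 22.92]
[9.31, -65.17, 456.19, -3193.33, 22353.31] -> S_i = 9.31*(-7.00)^i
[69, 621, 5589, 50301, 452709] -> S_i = 69*9^i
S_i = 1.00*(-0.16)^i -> [1.0, -0.16, 0.03, -0.0, 0.0]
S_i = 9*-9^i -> [9, -81, 729, -6561, 59049]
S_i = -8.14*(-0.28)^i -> [-8.14, 2.28, -0.64, 0.18, -0.05]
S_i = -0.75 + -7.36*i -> [-0.75, -8.11, -15.47, -22.83, -30.19]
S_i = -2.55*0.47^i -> [-2.55, -1.2, -0.56, -0.26, -0.12]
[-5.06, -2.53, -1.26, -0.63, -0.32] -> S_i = -5.06*0.50^i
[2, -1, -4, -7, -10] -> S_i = 2 + -3*i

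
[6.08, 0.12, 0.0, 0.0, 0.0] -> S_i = 6.08*0.02^i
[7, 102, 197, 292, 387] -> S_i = 7 + 95*i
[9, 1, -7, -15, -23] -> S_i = 9 + -8*i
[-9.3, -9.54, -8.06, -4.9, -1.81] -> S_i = Random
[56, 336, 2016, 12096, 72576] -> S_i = 56*6^i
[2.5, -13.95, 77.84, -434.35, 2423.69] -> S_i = 2.50*(-5.58)^i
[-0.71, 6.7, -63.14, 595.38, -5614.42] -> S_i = -0.71*(-9.43)^i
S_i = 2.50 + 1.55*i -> [2.5, 4.05, 5.6, 7.15, 8.7]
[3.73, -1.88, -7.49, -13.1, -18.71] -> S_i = 3.73 + -5.61*i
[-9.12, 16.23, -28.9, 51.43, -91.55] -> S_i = -9.12*(-1.78)^i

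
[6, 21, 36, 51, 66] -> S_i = 6 + 15*i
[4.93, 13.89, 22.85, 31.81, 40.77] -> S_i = 4.93 + 8.96*i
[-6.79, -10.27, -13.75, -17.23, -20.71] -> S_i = -6.79 + -3.48*i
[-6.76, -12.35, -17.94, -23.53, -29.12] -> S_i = -6.76 + -5.59*i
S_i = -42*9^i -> [-42, -378, -3402, -30618, -275562]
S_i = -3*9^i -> [-3, -27, -243, -2187, -19683]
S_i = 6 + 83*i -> [6, 89, 172, 255, 338]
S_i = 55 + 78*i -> [55, 133, 211, 289, 367]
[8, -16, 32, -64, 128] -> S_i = 8*-2^i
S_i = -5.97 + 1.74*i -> [-5.97, -4.23, -2.49, -0.75, 0.99]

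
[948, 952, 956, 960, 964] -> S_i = 948 + 4*i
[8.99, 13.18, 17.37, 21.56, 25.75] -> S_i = 8.99 + 4.19*i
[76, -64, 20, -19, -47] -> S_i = Random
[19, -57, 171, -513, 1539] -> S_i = 19*-3^i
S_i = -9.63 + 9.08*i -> [-9.63, -0.55, 8.53, 17.61, 26.69]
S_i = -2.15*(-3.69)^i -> [-2.15, 7.93, -29.27, 108.02, -398.61]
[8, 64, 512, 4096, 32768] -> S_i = 8*8^i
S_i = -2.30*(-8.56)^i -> [-2.3, 19.69, -168.53, 1442.61, -12348.75]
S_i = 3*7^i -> [3, 21, 147, 1029, 7203]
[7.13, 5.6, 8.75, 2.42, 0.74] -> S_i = Random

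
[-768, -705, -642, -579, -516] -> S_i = -768 + 63*i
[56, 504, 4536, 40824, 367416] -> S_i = 56*9^i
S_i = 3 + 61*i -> [3, 64, 125, 186, 247]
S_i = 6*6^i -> [6, 36, 216, 1296, 7776]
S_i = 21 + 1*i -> [21, 22, 23, 24, 25]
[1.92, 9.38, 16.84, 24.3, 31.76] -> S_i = 1.92 + 7.46*i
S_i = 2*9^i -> [2, 18, 162, 1458, 13122]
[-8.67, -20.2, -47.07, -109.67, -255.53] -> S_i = -8.67*2.33^i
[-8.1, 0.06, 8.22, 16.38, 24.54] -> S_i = -8.10 + 8.16*i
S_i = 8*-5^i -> [8, -40, 200, -1000, 5000]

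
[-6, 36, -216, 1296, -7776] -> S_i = -6*-6^i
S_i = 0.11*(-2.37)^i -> [0.11, -0.26, 0.62, -1.46, 3.47]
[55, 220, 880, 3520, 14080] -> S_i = 55*4^i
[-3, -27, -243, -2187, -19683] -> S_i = -3*9^i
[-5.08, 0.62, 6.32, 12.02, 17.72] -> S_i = -5.08 + 5.70*i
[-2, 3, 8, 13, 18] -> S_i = -2 + 5*i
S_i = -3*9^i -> [-3, -27, -243, -2187, -19683]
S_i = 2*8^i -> [2, 16, 128, 1024, 8192]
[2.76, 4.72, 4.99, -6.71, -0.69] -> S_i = Random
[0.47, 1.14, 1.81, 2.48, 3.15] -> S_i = 0.47 + 0.67*i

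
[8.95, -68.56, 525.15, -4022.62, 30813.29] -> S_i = 8.95*(-7.66)^i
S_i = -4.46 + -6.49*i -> [-4.46, -10.95, -17.44, -23.93, -30.42]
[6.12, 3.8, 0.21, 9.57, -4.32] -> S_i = Random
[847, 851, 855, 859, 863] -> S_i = 847 + 4*i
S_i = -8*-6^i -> [-8, 48, -288, 1728, -10368]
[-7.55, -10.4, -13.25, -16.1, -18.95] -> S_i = -7.55 + -2.85*i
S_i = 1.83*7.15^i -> [1.83, 13.08, 93.55, 668.91, 4782.72]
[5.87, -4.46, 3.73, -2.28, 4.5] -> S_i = Random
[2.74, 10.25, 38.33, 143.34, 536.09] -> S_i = 2.74*3.74^i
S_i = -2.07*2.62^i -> [-2.07, -5.42, -14.21, -37.23, -97.54]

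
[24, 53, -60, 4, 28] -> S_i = Random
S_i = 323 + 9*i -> [323, 332, 341, 350, 359]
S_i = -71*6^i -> [-71, -426, -2556, -15336, -92016]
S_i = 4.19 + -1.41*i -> [4.19, 2.78, 1.37, -0.04, -1.45]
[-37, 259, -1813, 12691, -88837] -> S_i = -37*-7^i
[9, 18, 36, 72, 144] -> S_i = 9*2^i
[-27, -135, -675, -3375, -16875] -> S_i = -27*5^i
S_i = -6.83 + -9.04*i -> [-6.83, -15.87, -24.91, -33.95, -42.99]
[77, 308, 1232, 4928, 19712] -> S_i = 77*4^i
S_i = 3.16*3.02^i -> [3.16, 9.54, 28.82, 87.04, 262.85]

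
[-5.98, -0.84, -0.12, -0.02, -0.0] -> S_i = -5.98*0.14^i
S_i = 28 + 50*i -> [28, 78, 128, 178, 228]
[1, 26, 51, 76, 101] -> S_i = 1 + 25*i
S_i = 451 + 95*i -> [451, 546, 641, 736, 831]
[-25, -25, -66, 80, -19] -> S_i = Random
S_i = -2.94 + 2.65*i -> [-2.94, -0.29, 2.36, 5.01, 7.66]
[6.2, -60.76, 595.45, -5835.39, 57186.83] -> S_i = 6.20*(-9.80)^i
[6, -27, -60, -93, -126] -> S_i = 6 + -33*i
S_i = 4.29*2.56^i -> [4.29, 10.98, 28.11, 71.97, 184.25]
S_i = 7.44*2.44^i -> [7.44, 18.15, 44.29, 108.08, 263.71]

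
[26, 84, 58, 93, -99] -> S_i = Random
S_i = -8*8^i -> [-8, -64, -512, -4096, -32768]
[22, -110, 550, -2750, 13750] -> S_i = 22*-5^i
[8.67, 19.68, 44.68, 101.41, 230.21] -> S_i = 8.67*2.27^i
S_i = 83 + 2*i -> [83, 85, 87, 89, 91]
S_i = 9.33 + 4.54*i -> [9.33, 13.87, 18.41, 22.95, 27.49]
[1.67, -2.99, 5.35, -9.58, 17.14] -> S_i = 1.67*(-1.79)^i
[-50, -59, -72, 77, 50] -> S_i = Random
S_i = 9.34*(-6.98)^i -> [9.34, -65.19, 455.05, -3176.24, 22170.15]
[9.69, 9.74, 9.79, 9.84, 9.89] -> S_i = 9.69 + 0.05*i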